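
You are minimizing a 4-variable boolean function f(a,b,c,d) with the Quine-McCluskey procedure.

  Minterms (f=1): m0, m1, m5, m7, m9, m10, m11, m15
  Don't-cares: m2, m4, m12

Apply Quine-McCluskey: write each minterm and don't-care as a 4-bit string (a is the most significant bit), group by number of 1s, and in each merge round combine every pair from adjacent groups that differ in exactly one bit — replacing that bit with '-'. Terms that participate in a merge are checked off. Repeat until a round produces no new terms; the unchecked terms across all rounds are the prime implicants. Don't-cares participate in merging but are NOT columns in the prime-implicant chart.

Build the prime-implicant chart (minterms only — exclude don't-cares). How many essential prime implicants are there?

Round 0: 0000✓ 0001✓ 0010✓ 0100✓ 0101✓ 0111✓ 1001✓ 1010✓ 1011✓ 1100✓ 1111✓
Round 1: -001 -010 -100 -111 0-00✓ 0-01✓ 00-0 000-✓ 01-1 010-✓ 1-11 10-1 101-
Round 2: 0-0-
PIs = {-001, -010, -100, -111, 0-0-, 00-0, 01-1, 1-11, 10-1, 101-}
Coverage chart:
  m0: 0-0-,00-0
  m1: -001,0-0-
  m5: 0-0-,01-1
  m7: -111,01-1
  m9: -001,10-1
  m10: -010,101-
  m11: 1-11,10-1,101-
  m15: -111,1-11
(no essential prime implicants)

0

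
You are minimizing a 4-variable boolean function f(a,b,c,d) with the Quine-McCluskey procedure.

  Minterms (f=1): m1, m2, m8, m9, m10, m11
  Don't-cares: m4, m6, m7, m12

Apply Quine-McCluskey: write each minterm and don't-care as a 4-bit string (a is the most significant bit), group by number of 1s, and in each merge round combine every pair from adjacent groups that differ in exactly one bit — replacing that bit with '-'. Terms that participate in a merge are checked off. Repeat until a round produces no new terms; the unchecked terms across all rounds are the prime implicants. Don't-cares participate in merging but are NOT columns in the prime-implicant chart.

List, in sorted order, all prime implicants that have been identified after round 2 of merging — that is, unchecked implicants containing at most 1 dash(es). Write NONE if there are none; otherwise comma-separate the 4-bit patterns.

[col 0] 0001*, 0010*, 0100*, 0110*, 0111*, 1000*, 1001*, 1010*, 1011*, 1100*
[col 1] -001, -010, -100, 0-10, 01-0, 011-, 1-00, 10-0*, 10-1*, 100-*, 101-*
[col 2] 10--
Prime implicants: -001, -010, -100, 0-10, 01-0, 011-, 1-00, 10--

-001, -010, -100, 0-10, 01-0, 011-, 1-00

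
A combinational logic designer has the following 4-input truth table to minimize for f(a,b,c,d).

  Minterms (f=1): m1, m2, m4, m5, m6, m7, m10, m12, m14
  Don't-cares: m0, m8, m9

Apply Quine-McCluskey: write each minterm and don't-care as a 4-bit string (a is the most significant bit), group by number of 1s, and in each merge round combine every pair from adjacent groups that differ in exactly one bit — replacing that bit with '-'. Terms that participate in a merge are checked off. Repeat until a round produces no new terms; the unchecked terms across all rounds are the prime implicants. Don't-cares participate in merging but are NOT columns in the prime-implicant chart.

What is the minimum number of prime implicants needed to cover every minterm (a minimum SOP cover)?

3

size-2^0 implicants → 0000(✓)  0001(✓)  0010(✓)  0100(✓)  0101(✓)  0110(✓)  0111(✓)  1000(✓)  1001(✓)  1010(✓)  1100(✓)  1110(✓)
size-2^1 implicants → -000(✓)  -001(✓)  -010(✓)  -100(✓)  -110(✓)  0-00(✓)  0-01(✓)  0-10(✓)  00-0(✓)  000-(✓)  01-0(✓)  01-1(✓)  010-(✓)  011-(✓)  1-00(✓)  1-10(✓)  10-0(✓)  100-(✓)  11-0(✓)
size-2^2 implicants → --00(✓)  --10(✓)  -0-0(✓)  -00-  -1-0(✓)  0--0(✓)  0-0-  01--  1--0(✓)
size-2^3 implicants → ---0
Unchecked terms (primes): ---0, -00-, 0-0-, 01--
Minterm coverage:
  m1 ⊆ -00-,0-0-
  m2 ⊆ ---0 [E]
  m4 ⊆ ---0,0-0-,01--
  m5 ⊆ 0-0-,01--
  m6 ⊆ ---0,01--
  m7 ⊆ 01-- [E]
  m10 ⊆ ---0 [E]
  m12 ⊆ ---0 [E]
  m14 ⊆ ---0 [E]
E = {---0, 01--}
Petrick residual → -00-
Cover = d' + b'c' + a'b  |cover|=3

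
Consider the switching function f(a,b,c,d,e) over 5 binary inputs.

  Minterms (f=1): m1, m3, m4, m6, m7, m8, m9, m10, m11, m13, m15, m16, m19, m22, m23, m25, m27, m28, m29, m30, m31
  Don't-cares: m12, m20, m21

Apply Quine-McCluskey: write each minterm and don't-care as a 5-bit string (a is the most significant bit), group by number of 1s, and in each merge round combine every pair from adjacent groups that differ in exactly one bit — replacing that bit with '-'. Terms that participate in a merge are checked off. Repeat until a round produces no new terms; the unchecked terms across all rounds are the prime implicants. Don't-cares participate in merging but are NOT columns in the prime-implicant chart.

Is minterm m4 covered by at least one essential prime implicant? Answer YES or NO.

NO

Round 0: 00001✓ 00011✓ 00100✓ 00110✓ 00111✓ 01000✓ 01001✓ 01010✓ 01011✓ 01100✓ 01101✓ 01111✓ 10000✓ 10011✓ 10100✓ 10101✓ 10110✓ 10111✓ 11001✓ 11011✓ 11100✓ 11101✓ 11110✓ 11111✓
Round 1: -0011✓ -0100✓ -0110✓ -0111✓ -1001✓ -1011✓ -1100✓ -1101✓ -1111✓ 0-001✓ 0-011✓ 0-100✓ 0-111✓ 00-11✓ 000-1✓ 001-0✓ 0011-✓ 01-00✓ 01-01✓ 01-11✓ 010-0✓ 010-1✓ 0100-✓ 0101-✓ 011-1✓ 0110-✓ 1-011✓ 1-100✓ 1-101✓ 1-110✓ 1-111✓ 10-00 10-11✓ 101-0✓ 101-1✓ 1010-✓ 1011-✓ 11-01✓ 11-11✓ 110-1✓ 111-0✓ 111-1✓ 1110-✓ 1111-✓
Round 2: --011✓ --100 --111✓ -0-11✓ -01-0 -011- -1-01✓ -1-11✓ -10-1✓ -11-1✓ -110- 0--11✓ 0-0-1 01--1✓ 01-0- 010-- 1--11✓ 1-1-0✓ 1-1-1✓ 1-10-✓ 1-11-✓ 101--✓ 11--1✓ 111--✓
Round 3: ---11 -1--1 1-1--
PIs = {---11, --100, -01-0, -011-, -1--1, -110-, 0-0-1, 01-0-, 010--, 1-1--, 10-00}
Coverage chart:
  m1: 0-0-1 ←essential
  m3: ---11,0-0-1
  m4: --100,-01-0
  m6: -01-0,-011-
  m7: ---11,-011-
  m8: 01-0-,010--
  m9: -1--1,0-0-1,01-0-,010--
  m10: 010-- ←essential
  m11: ---11,-1--1,0-0-1,010--
  m13: -1--1,-110-,01-0-
  m15: ---11,-1--1
  m16: 10-00 ←essential
  m19: ---11 ←essential
  m22: -01-0,-011-,1-1--
  m23: ---11,-011-,1-1--
  m25: -1--1 ←essential
  m27: ---11,-1--1
  m28: --100,-110-,1-1--
  m29: -1--1,-110-,1-1--
  m30: 1-1-- ←essential
  m31: ---11,-1--1,1-1--
Essential: ---11, -1--1, 0-0-1, 010--, 1-1--, 10-00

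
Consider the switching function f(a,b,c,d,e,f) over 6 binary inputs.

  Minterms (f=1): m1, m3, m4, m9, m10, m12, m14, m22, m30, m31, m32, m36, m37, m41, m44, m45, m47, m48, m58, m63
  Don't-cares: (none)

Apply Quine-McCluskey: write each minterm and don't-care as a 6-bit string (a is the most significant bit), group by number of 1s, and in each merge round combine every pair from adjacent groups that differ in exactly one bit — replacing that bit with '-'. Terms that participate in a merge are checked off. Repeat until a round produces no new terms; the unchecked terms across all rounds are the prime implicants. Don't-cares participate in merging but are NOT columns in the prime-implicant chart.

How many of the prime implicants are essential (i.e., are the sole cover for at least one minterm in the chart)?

7

size-2^0 implicants → 000001(✓)  000011(✓)  000100(✓)  001001(✓)  001010(✓)  001100(✓)  001110(✓)  010110(✓)  011110(✓)  011111(✓)  100000(✓)  100100(✓)  100101(✓)  101001(✓)  101100(✓)  101101(✓)  101111(✓)  110000(✓)  111010  111111(✓)
size-2^1 implicants → -00100(✓)  -01001  -01100(✓)  -11111  0-1110  00-001  00-100(✓)  0000-1  001-10  0011-0  01-110  01111-  1-0000  1-1111  10-100(✓)  10-101(✓)  100-00  10010-(✓)  101-01  1011-1  10110-(✓)
size-2^2 implicants → -0-100  10-10-
Unchecked terms (primes): -0-100, -01001, -11111, 0-1110, 00-001, 0000-1, 001-10, 0011-0, 01-110, 01111-, 1-0000, 1-1111, 10-10-, 100-00, 101-01, 1011-1, 111010
Minterm coverage:
  m1 ⊆ 00-001,0000-1
  m3 ⊆ 0000-1 [E]
  m4 ⊆ -0-100 [E]
  m9 ⊆ -01001,00-001
  m10 ⊆ 001-10 [E]
  m12 ⊆ -0-100,0011-0
  m14 ⊆ 0-1110,001-10,0011-0
  m22 ⊆ 01-110 [E]
  m30 ⊆ 0-1110,01-110,01111-
  m31 ⊆ -11111,01111-
  m32 ⊆ 1-0000,100-00
  m36 ⊆ -0-100,10-10-,100-00
  m37 ⊆ 10-10- [E]
  m41 ⊆ -01001,101-01
  m44 ⊆ -0-100,10-10-
  m45 ⊆ 10-10-,101-01,1011-1
  m47 ⊆ 1-1111,1011-1
  m48 ⊆ 1-0000 [E]
  m58 ⊆ 111010 [E]
  m63 ⊆ -11111,1-1111
E = {-0-100, 0000-1, 001-10, 01-110, 1-0000, 10-10-, 111010}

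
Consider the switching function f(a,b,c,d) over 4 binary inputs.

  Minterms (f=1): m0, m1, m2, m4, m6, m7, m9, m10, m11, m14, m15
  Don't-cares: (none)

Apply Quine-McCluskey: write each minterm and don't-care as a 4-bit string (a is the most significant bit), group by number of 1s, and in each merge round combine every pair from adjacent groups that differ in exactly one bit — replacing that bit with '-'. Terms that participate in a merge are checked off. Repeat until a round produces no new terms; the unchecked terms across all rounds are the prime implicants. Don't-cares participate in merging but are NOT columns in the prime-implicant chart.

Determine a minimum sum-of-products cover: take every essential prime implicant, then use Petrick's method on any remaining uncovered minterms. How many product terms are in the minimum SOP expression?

4

Round 0: 0000✓ 0001✓ 0010✓ 0100✓ 0110✓ 0111✓ 1001✓ 1010✓ 1011✓ 1110✓ 1111✓
Round 1: -001 -010✓ -110✓ -111✓ 0-00✓ 0-10✓ 00-0✓ 000- 01-0✓ 011-✓ 1-10✓ 1-11✓ 10-1 101-✓ 111-✓
Round 2: --10 -11- 0--0 1-1-
PIs = {--10, -001, -11-, 0--0, 000-, 1-1-, 10-1}
Coverage chart:
  m0: 0--0,000-
  m1: -001,000-
  m2: --10,0--0
  m4: 0--0 ←essential
  m6: --10,-11-,0--0
  m7: -11- ←essential
  m9: -001,10-1
  m10: --10,1-1-
  m11: 1-1-,10-1
  m14: --10,-11-,1-1-
  m15: -11-,1-1-
Essential: -11-, 0--0
Petrick residual → -001, 1-1-
Min cover (4 terms): b'c'd + bc + a'd' + ac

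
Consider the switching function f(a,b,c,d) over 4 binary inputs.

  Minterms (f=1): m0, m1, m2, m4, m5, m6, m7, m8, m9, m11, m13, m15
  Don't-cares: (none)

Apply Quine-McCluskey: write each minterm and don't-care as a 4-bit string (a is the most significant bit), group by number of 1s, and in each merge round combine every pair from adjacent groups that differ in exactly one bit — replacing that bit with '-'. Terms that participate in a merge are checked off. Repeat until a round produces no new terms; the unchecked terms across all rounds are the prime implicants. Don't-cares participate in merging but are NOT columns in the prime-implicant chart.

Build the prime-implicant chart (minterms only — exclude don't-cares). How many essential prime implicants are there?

3

[col 0] 0000*, 0001*, 0010*, 0100*, 0101*, 0110*, 0111*, 1000*, 1001*, 1011*, 1101*, 1111*
[col 1] -000*, -001*, -101*, -111*, 0-00*, 0-01*, 0-10*, 00-0*, 000-*, 01-0*, 01-1*, 010-*, 011-*, 1-01*, 1-11*, 10-1*, 100-*, 11-1*
[col 2] --01, -00-, -1-1, 0--0, 0-0-, 01--, 1--1
Prime implicants: --01, -00-, -1-1, 0--0, 0-0-, 01--, 1--1
PI chart (minterm → PIs covering it):
  0 | -00-,0--0,0-0-
  1 | --01,-00-,0-0-
  2 | 0--0  (sole → essential)
  4 | 0--0,0-0-,01--
  5 | --01,-1-1,0-0-,01--
  6 | 0--0,01--
  7 | -1-1,01--
  8 | -00-  (sole → essential)
  9 | --01,-00-,1--1
  11 | 1--1  (sole → essential)
  13 | --01,-1-1,1--1
  15 | -1-1,1--1
Essential prime implicants: -00-, 0--0, 1--1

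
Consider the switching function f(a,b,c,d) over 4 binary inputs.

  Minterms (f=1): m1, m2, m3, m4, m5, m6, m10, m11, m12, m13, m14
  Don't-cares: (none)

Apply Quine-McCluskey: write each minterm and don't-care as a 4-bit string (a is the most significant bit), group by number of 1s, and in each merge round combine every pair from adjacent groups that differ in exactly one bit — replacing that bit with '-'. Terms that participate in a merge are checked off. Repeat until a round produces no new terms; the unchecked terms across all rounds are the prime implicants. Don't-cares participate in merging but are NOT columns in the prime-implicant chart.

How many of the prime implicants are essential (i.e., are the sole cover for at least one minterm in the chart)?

2

size-2^0 implicants → 0001(✓)  0010(✓)  0011(✓)  0100(✓)  0101(✓)  0110(✓)  1010(✓)  1011(✓)  1100(✓)  1101(✓)  1110(✓)
size-2^1 implicants → -010(✓)  -011(✓)  -100(✓)  -101(✓)  -110(✓)  0-01  0-10(✓)  00-1  001-(✓)  01-0(✓)  010-(✓)  1-10(✓)  101-(✓)  11-0(✓)  110-(✓)
size-2^2 implicants → --10  -01-  -1-0  -10-
Unchecked terms (primes): --10, -01-, -1-0, -10-, 0-01, 00-1
Minterm coverage:
  m1 ⊆ 0-01,00-1
  m2 ⊆ --10,-01-
  m3 ⊆ -01-,00-1
  m4 ⊆ -1-0,-10-
  m5 ⊆ -10-,0-01
  m6 ⊆ --10,-1-0
  m10 ⊆ --10,-01-
  m11 ⊆ -01- [E]
  m12 ⊆ -1-0,-10-
  m13 ⊆ -10- [E]
  m14 ⊆ --10,-1-0
E = {-01-, -10-}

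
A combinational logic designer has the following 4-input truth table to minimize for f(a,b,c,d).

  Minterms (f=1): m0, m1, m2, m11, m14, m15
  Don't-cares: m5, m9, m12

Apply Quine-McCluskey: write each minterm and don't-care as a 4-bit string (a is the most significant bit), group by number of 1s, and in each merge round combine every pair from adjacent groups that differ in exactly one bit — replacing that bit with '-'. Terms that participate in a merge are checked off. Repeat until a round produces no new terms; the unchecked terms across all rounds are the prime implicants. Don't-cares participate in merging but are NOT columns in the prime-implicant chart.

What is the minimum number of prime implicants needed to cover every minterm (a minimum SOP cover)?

4

size-2^0 implicants → 0000(✓)  0001(✓)  0010(✓)  0101(✓)  1001(✓)  1011(✓)  1100(✓)  1110(✓)  1111(✓)
size-2^1 implicants → -001  0-01  00-0  000-  1-11  10-1  11-0  111-
Unchecked terms (primes): -001, 0-01, 00-0, 000-, 1-11, 10-1, 11-0, 111-
Minterm coverage:
  m0 ⊆ 00-0,000-
  m1 ⊆ -001,0-01,000-
  m2 ⊆ 00-0 [E]
  m11 ⊆ 1-11,10-1
  m14 ⊆ 11-0,111-
  m15 ⊆ 1-11,111-
E = {00-0}
Petrick residual → -001, 1-11, 11-0
Cover = b'c'd + a'b'd' + acd + abd'  |cover|=4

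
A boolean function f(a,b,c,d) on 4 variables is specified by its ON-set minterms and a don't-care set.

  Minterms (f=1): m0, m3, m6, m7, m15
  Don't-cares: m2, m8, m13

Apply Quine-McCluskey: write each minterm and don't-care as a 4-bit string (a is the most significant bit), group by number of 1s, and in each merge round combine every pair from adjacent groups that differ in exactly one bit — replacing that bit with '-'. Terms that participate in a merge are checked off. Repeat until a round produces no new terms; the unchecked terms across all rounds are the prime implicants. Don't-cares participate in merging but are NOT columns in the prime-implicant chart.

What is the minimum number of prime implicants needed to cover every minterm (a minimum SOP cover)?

size-2^0 implicants → 0000(✓)  0010(✓)  0011(✓)  0110(✓)  0111(✓)  1000(✓)  1101(✓)  1111(✓)
size-2^1 implicants → -000  -111  0-10(✓)  0-11(✓)  00-0  001-(✓)  011-(✓)  11-1
size-2^2 implicants → 0-1-
Unchecked terms (primes): -000, -111, 0-1-, 00-0, 11-1
Minterm coverage:
  m0 ⊆ -000,00-0
  m3 ⊆ 0-1- [E]
  m6 ⊆ 0-1- [E]
  m7 ⊆ -111,0-1-
  m15 ⊆ -111,11-1
E = {0-1-}
Petrick residual → -000, -111
Cover = b'c'd' + bcd + a'c  |cover|=3

3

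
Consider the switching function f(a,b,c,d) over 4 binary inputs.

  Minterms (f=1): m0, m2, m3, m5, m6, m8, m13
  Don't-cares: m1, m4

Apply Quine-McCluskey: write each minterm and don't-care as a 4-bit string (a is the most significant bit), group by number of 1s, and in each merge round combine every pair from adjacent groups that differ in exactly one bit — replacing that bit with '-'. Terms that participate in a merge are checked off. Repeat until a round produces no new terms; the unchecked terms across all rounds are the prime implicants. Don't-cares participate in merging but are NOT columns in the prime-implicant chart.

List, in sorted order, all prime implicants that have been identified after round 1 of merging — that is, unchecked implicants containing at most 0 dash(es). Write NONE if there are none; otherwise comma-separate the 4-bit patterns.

NONE

Round 0: 0000✓ 0001✓ 0010✓ 0011✓ 0100✓ 0101✓ 0110✓ 1000✓ 1101✓
Round 1: -000 -101 0-00✓ 0-01✓ 0-10✓ 00-0✓ 00-1✓ 000-✓ 001-✓ 01-0✓ 010-✓
Round 2: 0--0 0-0- 00--
PIs = {-000, -101, 0--0, 0-0-, 00--}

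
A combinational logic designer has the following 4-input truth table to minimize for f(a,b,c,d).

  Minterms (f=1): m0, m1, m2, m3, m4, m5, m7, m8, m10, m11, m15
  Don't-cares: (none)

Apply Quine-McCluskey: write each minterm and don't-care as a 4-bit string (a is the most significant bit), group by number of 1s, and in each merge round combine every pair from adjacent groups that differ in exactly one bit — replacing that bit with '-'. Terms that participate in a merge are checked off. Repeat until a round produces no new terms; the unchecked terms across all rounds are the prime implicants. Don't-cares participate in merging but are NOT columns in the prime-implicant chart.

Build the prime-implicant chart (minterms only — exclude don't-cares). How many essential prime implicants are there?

Round 0: 0000✓ 0001✓ 0010✓ 0011✓ 0100✓ 0101✓ 0111✓ 1000✓ 1010✓ 1011✓ 1111✓
Round 1: -000✓ -010✓ -011✓ -111✓ 0-00✓ 0-01✓ 0-11✓ 00-0✓ 00-1✓ 000-✓ 001-✓ 01-1✓ 010-✓ 1-11✓ 10-0✓ 101-✓
Round 2: --11 -0-0 -01- 0--1 0-0- 00--
PIs = {--11, -0-0, -01-, 0--1, 0-0-, 00--}
Coverage chart:
  m0: -0-0,0-0-,00--
  m1: 0--1,0-0-,00--
  m2: -0-0,-01-,00--
  m3: --11,-01-,0--1,00--
  m4: 0-0- ←essential
  m5: 0--1,0-0-
  m7: --11,0--1
  m8: -0-0 ←essential
  m10: -0-0,-01-
  m11: --11,-01-
  m15: --11 ←essential
Essential: --11, -0-0, 0-0-

3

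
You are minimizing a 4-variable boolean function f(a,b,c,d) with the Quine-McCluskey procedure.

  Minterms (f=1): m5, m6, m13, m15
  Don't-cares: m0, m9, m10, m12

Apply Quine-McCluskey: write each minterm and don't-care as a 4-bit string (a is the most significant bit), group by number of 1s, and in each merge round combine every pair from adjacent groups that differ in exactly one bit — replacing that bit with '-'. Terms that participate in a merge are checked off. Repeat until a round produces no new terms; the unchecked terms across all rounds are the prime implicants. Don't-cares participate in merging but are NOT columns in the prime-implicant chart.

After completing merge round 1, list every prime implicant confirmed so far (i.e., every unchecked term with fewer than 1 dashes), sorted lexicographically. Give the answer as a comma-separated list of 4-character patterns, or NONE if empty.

0000, 0110, 1010

Round 0: 0000 0101✓ 0110 1001✓ 1010 1100✓ 1101✓ 1111✓
Round 1: -101 1-01 11-1 110-
PIs = {-101, 0000, 0110, 1-01, 1010, 11-1, 110-}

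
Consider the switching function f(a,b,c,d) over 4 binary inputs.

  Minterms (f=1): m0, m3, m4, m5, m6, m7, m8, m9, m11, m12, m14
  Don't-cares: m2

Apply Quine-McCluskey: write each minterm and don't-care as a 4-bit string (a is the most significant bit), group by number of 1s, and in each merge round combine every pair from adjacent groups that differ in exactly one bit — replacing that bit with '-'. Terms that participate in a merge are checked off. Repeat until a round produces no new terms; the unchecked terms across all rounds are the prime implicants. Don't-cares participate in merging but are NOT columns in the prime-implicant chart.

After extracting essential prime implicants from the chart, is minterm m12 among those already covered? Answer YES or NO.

[col 0] 0000*, 0010*, 0011*, 0100*, 0101*, 0110*, 0111*, 1000*, 1001*, 1011*, 1100*, 1110*
[col 1] -000*, -011, -100*, -110*, 0-00*, 0-10*, 0-11*, 00-0*, 001-*, 01-0*, 01-1*, 010-*, 011-*, 1-00*, 10-1, 100-, 11-0*
[col 2] --00, -1-0, 0--0, 0-1-, 01--
Prime implicants: --00, -011, -1-0, 0--0, 0-1-, 01--, 10-1, 100-
PI chart (minterm → PIs covering it):
  0 | --00,0--0
  3 | -011,0-1-
  4 | --00,-1-0,0--0,01--
  5 | 01--  (sole → essential)
  6 | -1-0,0--0,0-1-,01--
  7 | 0-1-,01--
  8 | --00,100-
  9 | 10-1,100-
  11 | -011,10-1
  12 | --00,-1-0
  14 | -1-0  (sole → essential)
Essential prime implicants: -1-0, 01--

YES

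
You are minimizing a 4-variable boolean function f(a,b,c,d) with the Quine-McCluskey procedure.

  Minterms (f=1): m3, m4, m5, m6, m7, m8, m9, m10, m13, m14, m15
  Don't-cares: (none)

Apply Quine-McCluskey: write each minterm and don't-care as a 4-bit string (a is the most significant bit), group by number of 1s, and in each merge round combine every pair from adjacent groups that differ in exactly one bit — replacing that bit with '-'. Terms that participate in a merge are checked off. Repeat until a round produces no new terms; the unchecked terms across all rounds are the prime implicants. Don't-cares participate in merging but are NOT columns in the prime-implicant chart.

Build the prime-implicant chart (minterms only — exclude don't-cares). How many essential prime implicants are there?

Round 0: 0011✓ 0100✓ 0101✓ 0110✓ 0111✓ 1000✓ 1001✓ 1010✓ 1101✓ 1110✓ 1111✓
Round 1: -101✓ -110✓ -111✓ 0-11 01-0✓ 01-1✓ 010-✓ 011-✓ 1-01 1-10 10-0 100- 11-1✓ 111-✓
Round 2: -1-1 -11- 01--
PIs = {-1-1, -11-, 0-11, 01--, 1-01, 1-10, 10-0, 100-}
Coverage chart:
  m3: 0-11 ←essential
  m4: 01-- ←essential
  m5: -1-1,01--
  m6: -11-,01--
  m7: -1-1,-11-,0-11,01--
  m8: 10-0,100-
  m9: 1-01,100-
  m10: 1-10,10-0
  m13: -1-1,1-01
  m14: -11-,1-10
  m15: -1-1,-11-
Essential: 0-11, 01--

2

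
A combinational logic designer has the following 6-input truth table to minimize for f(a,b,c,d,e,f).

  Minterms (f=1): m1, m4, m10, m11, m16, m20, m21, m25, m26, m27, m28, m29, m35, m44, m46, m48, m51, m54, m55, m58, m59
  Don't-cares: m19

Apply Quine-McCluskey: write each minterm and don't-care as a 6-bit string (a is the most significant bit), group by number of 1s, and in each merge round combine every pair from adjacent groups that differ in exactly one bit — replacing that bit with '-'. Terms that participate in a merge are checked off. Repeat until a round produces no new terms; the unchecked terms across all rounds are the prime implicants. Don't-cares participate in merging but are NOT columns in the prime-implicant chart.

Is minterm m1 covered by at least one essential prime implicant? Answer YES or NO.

YES

Round 0: 000001 000100✓ 001010✓ 001011✓ 010000✓ 010011✓ 010100✓ 010101✓ 011001✓ 011010✓ 011011✓ 011100✓ 011101✓ 100011✓ 101100✓ 101110✓ 110000✓ 110011✓ 110110✓ 110111✓ 111010✓ 111011✓
Round 1: -10000 -10011✓ -11010✓ -11011✓ 0-0100 0-1010✓ 0-1011✓ 00101-✓ 01-011✓ 01-100✓ 01-101✓ 010-00 01010-✓ 011-01 0110-1 01101-✓ 01110-✓ 1-0011 1011-0 11-011✓ 110-11 11011- 11101-✓
Round 2: -1-011 -1101- 0-101- 01-10-
PIs = {-1-011, -10000, -1101-, 0-0100, 0-101-, 000001, 01-10-, 010-00, 011-01, 0110-1, 1-0011, 1011-0, 110-11, 11011-}
Coverage chart:
  m1: 000001 ←essential
  m4: 0-0100 ←essential
  m10: 0-101- ←essential
  m11: 0-101- ←essential
  m16: -10000,010-00
  m20: 0-0100,01-10-,010-00
  m21: 01-10- ←essential
  m25: 011-01,0110-1
  m26: -1101-,0-101-
  m27: -1-011,-1101-,0-101-,0110-1
  m28: 01-10- ←essential
  m29: 01-10-,011-01
  m35: 1-0011 ←essential
  m44: 1011-0 ←essential
  m46: 1011-0 ←essential
  m48: -10000 ←essential
  m51: -1-011,1-0011,110-11
  m54: 11011- ←essential
  m55: 110-11,11011-
  m58: -1101- ←essential
  m59: -1-011,-1101-
Essential: -10000, -1101-, 0-0100, 0-101-, 000001, 01-10-, 1-0011, 1011-0, 11011-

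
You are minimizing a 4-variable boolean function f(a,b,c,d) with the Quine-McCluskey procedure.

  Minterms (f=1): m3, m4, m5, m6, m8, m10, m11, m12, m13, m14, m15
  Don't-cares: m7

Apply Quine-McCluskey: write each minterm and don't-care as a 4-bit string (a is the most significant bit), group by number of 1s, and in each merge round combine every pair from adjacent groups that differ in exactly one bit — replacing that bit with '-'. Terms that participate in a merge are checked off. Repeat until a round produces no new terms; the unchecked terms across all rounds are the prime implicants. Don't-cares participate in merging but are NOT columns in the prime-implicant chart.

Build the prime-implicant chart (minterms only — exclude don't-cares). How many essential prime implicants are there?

3

size-2^0 implicants → 0011(✓)  0100(✓)  0101(✓)  0110(✓)  0111(✓)  1000(✓)  1010(✓)  1011(✓)  1100(✓)  1101(✓)  1110(✓)  1111(✓)
size-2^1 implicants → -011(✓)  -100(✓)  -101(✓)  -110(✓)  -111(✓)  0-11(✓)  01-0(✓)  01-1(✓)  010-(✓)  011-(✓)  1-00(✓)  1-10(✓)  1-11(✓)  10-0(✓)  101-(✓)  11-0(✓)  11-1(✓)  110-(✓)  111-(✓)
size-2^2 implicants → --11  -1-0(✓)  -1-1(✓)  -10-(✓)  -11-(✓)  01--(✓)  1--0  1-1-  11--(✓)
size-2^3 implicants → -1--
Unchecked terms (primes): --11, -1--, 1--0, 1-1-
Minterm coverage:
  m3 ⊆ --11 [E]
  m4 ⊆ -1-- [E]
  m5 ⊆ -1-- [E]
  m6 ⊆ -1-- [E]
  m8 ⊆ 1--0 [E]
  m10 ⊆ 1--0,1-1-
  m11 ⊆ --11,1-1-
  m12 ⊆ -1--,1--0
  m13 ⊆ -1-- [E]
  m14 ⊆ -1--,1--0,1-1-
  m15 ⊆ --11,-1--,1-1-
E = {--11, -1--, 1--0}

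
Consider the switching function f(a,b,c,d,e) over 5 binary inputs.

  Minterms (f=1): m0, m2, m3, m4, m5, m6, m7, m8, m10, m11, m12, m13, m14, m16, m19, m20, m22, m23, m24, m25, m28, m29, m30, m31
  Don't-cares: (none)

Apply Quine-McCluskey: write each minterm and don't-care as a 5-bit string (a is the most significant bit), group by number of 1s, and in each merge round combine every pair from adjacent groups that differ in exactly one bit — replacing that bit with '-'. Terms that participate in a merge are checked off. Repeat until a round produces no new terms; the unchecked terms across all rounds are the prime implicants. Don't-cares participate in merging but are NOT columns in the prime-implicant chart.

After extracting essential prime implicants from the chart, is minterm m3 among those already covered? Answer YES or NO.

Round 0: 00000✓ 00010✓ 00011✓ 00100✓ 00101✓ 00110✓ 00111✓ 01000✓ 01010✓ 01011✓ 01100✓ 01101✓ 01110✓ 10000✓ 10011✓ 10100✓ 10110✓ 10111✓ 11000✓ 11001✓ 11100✓ 11101✓ 11110✓ 11111✓
Round 1: -0000✓ -0011✓ -0100✓ -0110✓ -0111✓ -1000✓ -1100✓ -1101✓ -1110✓ 0-000✓ 0-010✓ 0-011✓ 0-100✓ 0-101✓ 0-110✓ 00-00✓ 00-10✓ 00-11✓ 000-0✓ 0001-✓ 001-0✓ 001-1✓ 0010-✓ 0011-✓ 01-00✓ 01-10✓ 010-0✓ 0101-✓ 011-0✓ 0110-✓ 1-000✓ 1-100✓ 1-110✓ 1-111✓ 10-00✓ 10-11✓ 101-0✓ 1011-✓ 11-00✓ 11-01✓ 1100-✓ 111-0✓ 111-1✓ 1110-✓ 1111-✓
Round 2: --000✓ --100✓ --110✓ -0-00✓ -0-11 -01-0✓ -011- -1-00✓ -11-0✓ -110- 0--00✓ 0--10✓ 0-0-0✓ 0-01- 0-1-0✓ 0-10- 00--0✓ 00-1- 001-- 01--0✓ 1--00✓ 1-1-0✓ 1-11- 11-0- 111--
Round 3: ---00 --1-0 0---0
PIs = {---00, --1-0, -0-11, -011-, -110-, 0---0, 0-01-, 0-10-, 00-1-, 001--, 1-11-, 11-0-, 111--}
Coverage chart:
  m0: ---00,0---0
  m2: 0---0,0-01-,00-1-
  m3: -0-11,0-01-,00-1-
  m4: ---00,--1-0,0---0,0-10-,001--
  m5: 0-10-,001--
  m6: --1-0,-011-,0---0,00-1-,001--
  m7: -0-11,-011-,00-1-,001--
  m8: ---00,0---0
  m10: 0---0,0-01-
  m11: 0-01- ←essential
  m12: ---00,--1-0,-110-,0---0,0-10-
  m13: -110-,0-10-
  m14: --1-0,0---0
  m16: ---00 ←essential
  m19: -0-11 ←essential
  m20: ---00,--1-0
  m22: --1-0,-011-,1-11-
  m23: -0-11,-011-,1-11-
  m24: ---00,11-0-
  m25: 11-0- ←essential
  m28: ---00,--1-0,-110-,11-0-,111--
  m29: -110-,11-0-,111--
  m30: --1-0,1-11-,111--
  m31: 1-11-,111--
Essential: ---00, -0-11, 0-01-, 11-0-

YES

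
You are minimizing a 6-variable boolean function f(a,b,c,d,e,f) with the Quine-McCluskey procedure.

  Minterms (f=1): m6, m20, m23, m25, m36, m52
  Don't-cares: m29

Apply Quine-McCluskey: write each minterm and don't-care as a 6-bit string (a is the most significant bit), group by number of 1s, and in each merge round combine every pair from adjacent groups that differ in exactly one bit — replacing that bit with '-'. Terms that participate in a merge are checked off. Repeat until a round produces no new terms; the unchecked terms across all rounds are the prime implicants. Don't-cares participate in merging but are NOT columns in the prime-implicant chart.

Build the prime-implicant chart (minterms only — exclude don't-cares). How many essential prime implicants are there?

5

Round 0: 000110 010100✓ 010111 011001✓ 011101✓ 100100✓ 110100✓
Round 1: -10100 011-01 1-0100
PIs = {-10100, 000110, 010111, 011-01, 1-0100}
Coverage chart:
  m6: 000110 ←essential
  m20: -10100 ←essential
  m23: 010111 ←essential
  m25: 011-01 ←essential
  m36: 1-0100 ←essential
  m52: -10100,1-0100
Essential: -10100, 000110, 010111, 011-01, 1-0100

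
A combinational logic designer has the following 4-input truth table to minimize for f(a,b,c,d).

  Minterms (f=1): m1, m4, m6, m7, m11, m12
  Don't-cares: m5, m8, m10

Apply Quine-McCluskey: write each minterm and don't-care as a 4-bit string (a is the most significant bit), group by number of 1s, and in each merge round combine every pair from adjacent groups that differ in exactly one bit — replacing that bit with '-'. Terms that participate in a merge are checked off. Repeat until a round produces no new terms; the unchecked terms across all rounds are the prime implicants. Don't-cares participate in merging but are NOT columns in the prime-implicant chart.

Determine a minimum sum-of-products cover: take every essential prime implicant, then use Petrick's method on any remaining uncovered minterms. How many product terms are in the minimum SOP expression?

size-2^0 implicants → 0001(✓)  0100(✓)  0101(✓)  0110(✓)  0111(✓)  1000(✓)  1010(✓)  1011(✓)  1100(✓)
size-2^1 implicants → -100  0-01  01-0(✓)  01-1(✓)  010-(✓)  011-(✓)  1-00  10-0  101-
size-2^2 implicants → 01--
Unchecked terms (primes): -100, 0-01, 01--, 1-00, 10-0, 101-
Minterm coverage:
  m1 ⊆ 0-01 [E]
  m4 ⊆ -100,01--
  m6 ⊆ 01-- [E]
  m7 ⊆ 01-- [E]
  m11 ⊆ 101- [E]
  m12 ⊆ -100,1-00
E = {0-01, 01--, 101-}
Petrick residual → -100
Cover = bc'd' + a'c'd + a'b + ab'c  |cover|=4

4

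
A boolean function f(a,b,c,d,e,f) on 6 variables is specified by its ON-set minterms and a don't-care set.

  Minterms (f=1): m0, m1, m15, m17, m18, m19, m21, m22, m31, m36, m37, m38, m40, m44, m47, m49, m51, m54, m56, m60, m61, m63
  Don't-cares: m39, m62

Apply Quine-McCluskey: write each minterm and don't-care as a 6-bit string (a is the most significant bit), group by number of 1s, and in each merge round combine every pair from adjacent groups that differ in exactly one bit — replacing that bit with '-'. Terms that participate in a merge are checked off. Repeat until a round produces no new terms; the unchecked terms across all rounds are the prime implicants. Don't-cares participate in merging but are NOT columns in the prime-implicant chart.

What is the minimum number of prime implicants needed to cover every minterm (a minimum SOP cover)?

Round 0: 000000✓ 000001✓ 001111✓ 010001✓ 010010✓ 010011✓ 010101✓ 010110✓ 011111✓ 100100✓ 100101✓ 100110✓ 100111✓ 101000✓ 101100✓ 101111✓ 110001✓ 110011✓ 110110✓ 111000✓ 111100✓ 111101✓ 111110✓ 111111✓
Round 1: -01111✓ -10001✓ -10011✓ -10110 -11111✓ 0-0001 0-1111✓ 00000- 010-01 010-10 0100-1✓ 01001- 1-0110 1-1000✓ 1-1100✓ 1-1111✓ 10-100 10-111 1001-0✓ 1001-1✓ 10010-✓ 10011-✓ 101-00✓ 11-110 1100-1✓ 111-00✓ 1111-0✓ 1111-1✓ 11110-✓ 11111-✓
Round 2: --1111 -100-1 1-1-00 1001-- 1111--
PIs = {--1111, -100-1, -10110, 0-0001, 00000-, 010-01, 010-10, 01001-, 1-0110, 1-1-00, 10-100, 10-111, 1001--, 11-110, 1111--}
Coverage chart:
  m0: 00000- ←essential
  m1: 0-0001,00000-
  m15: --1111 ←essential
  m17: -100-1,0-0001,010-01
  m18: 010-10,01001-
  m19: -100-1,01001-
  m21: 010-01 ←essential
  m22: -10110,010-10
  m31: --1111 ←essential
  m36: 10-100,1001--
  m37: 1001-- ←essential
  m38: 1-0110,1001--
  m40: 1-1-00 ←essential
  m44: 1-1-00,10-100
  m47: --1111,10-111
  m49: -100-1 ←essential
  m51: -100-1 ←essential
  m54: -10110,1-0110,11-110
  m56: 1-1-00 ←essential
  m60: 1-1-00,1111--
  m61: 1111-- ←essential
  m63: --1111,1111--
Essential: --1111, -100-1, 00000-, 010-01, 1-1-00, 1001--, 1111--
Petrick residual → -10110, 010-10
Min cover (9 terms): cdef + bc'd'f + bc'def' + a'b'c'd'e' + a'bc'e'f + a'bc'ef' + ace'f' + ab'c'd + abcd

9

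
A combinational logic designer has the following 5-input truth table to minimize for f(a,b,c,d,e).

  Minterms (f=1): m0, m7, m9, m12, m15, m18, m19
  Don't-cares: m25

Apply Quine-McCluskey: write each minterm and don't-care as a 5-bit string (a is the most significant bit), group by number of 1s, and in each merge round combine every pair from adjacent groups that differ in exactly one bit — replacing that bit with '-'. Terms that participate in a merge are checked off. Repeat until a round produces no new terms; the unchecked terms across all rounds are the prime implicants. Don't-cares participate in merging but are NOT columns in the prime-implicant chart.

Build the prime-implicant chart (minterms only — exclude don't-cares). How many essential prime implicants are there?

5

size-2^0 implicants → 00000  00111(✓)  01001(✓)  01100  01111(✓)  10010(✓)  10011(✓)  11001(✓)
size-2^1 implicants → -1001  0-111  1001-
Unchecked terms (primes): -1001, 0-111, 00000, 01100, 1001-
Minterm coverage:
  m0 ⊆ 00000 [E]
  m7 ⊆ 0-111 [E]
  m9 ⊆ -1001 [E]
  m12 ⊆ 01100 [E]
  m15 ⊆ 0-111 [E]
  m18 ⊆ 1001- [E]
  m19 ⊆ 1001- [E]
E = {-1001, 0-111, 00000, 01100, 1001-}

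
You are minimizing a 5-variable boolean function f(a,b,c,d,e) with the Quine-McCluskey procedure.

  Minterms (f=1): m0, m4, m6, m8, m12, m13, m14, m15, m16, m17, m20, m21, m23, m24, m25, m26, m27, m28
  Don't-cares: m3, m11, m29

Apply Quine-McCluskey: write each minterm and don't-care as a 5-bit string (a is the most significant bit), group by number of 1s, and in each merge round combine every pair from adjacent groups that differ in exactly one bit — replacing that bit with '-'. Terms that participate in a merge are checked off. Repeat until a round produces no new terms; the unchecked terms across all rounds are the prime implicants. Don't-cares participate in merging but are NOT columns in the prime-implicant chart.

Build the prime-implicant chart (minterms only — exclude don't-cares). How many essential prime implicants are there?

Round 0: 00000✓ 00011✓ 00100✓ 00110✓ 01000✓ 01011✓ 01100✓ 01101✓ 01110✓ 01111✓ 10000✓ 10001✓ 10100✓ 10101✓ 10111✓ 11000✓ 11001✓ 11010✓ 11011✓ 11100✓ 11101✓
Round 1: -0000✓ -0100✓ -1000✓ -1011 -1100✓ -1101✓ 0-000✓ 0-011 0-100✓ 0-110✓ 00-00✓ 001-0✓ 01-00✓ 01-11 011-0✓ 011-1✓ 0110-✓ 0111-✓ 1-000✓ 1-001✓ 1-100✓ 1-101✓ 10-00✓ 10-01✓ 1000-✓ 101-1 1010-✓ 11-00✓ 11-01✓ 110-0✓ 110-1✓ 1100-✓ 1101-✓ 1110-✓
Round 2: --000✓ --100✓ -0-00✓ -1-00✓ -110- 0--00✓ 0-1-0 011-- 1--00✓ 1--01✓ 1-00-✓ 1-10-✓ 10-0-✓ 11-0-✓ 110--
Round 3: ---00 1--0-
PIs = {---00, -1011, -110-, 0-011, 0-1-0, 01-11, 011--, 1--0-, 101-1, 110--}
Coverage chart:
  m0: ---00 ←essential
  m4: ---00,0-1-0
  m6: 0-1-0 ←essential
  m8: ---00 ←essential
  m12: ---00,-110-,0-1-0,011--
  m13: -110-,011--
  m14: 0-1-0,011--
  m15: 01-11,011--
  m16: ---00,1--0-
  m17: 1--0- ←essential
  m20: ---00,1--0-
  m21: 1--0-,101-1
  m23: 101-1 ←essential
  m24: ---00,1--0-,110--
  m25: 1--0-,110--
  m26: 110-- ←essential
  m27: -1011,110--
  m28: ---00,-110-,1--0-
Essential: ---00, 0-1-0, 1--0-, 101-1, 110--

5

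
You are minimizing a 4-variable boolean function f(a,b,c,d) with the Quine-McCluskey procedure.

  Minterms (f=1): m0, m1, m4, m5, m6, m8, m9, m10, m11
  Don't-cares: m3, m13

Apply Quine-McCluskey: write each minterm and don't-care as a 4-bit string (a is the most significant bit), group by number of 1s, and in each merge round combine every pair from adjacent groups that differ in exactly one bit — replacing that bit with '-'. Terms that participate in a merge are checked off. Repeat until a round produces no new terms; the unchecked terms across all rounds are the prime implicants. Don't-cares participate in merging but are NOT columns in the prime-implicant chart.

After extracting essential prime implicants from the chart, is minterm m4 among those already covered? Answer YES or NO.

size-2^0 implicants → 0000(✓)  0001(✓)  0011(✓)  0100(✓)  0101(✓)  0110(✓)  1000(✓)  1001(✓)  1010(✓)  1011(✓)  1101(✓)
size-2^1 implicants → -000(✓)  -001(✓)  -011(✓)  -101(✓)  0-00(✓)  0-01(✓)  00-1(✓)  000-(✓)  01-0  010-(✓)  1-01(✓)  10-0(✓)  10-1(✓)  100-(✓)  101-(✓)
size-2^2 implicants → --01  -0-1  -00-  0-0-  10--
Unchecked terms (primes): --01, -0-1, -00-, 0-0-, 01-0, 10--
Minterm coverage:
  m0 ⊆ -00-,0-0-
  m1 ⊆ --01,-0-1,-00-,0-0-
  m4 ⊆ 0-0-,01-0
  m5 ⊆ --01,0-0-
  m6 ⊆ 01-0 [E]
  m8 ⊆ -00-,10--
  m9 ⊆ --01,-0-1,-00-,10--
  m10 ⊆ 10-- [E]
  m11 ⊆ -0-1,10--
E = {01-0, 10--}

YES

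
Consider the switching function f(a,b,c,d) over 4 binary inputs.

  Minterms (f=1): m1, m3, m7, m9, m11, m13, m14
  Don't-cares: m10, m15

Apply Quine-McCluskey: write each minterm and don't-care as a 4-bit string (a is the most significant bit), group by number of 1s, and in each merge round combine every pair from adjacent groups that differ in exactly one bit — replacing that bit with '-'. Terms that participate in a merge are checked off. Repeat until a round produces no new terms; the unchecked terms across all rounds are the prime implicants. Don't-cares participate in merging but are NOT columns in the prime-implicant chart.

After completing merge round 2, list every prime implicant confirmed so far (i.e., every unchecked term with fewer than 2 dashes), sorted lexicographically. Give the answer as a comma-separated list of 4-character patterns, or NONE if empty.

NONE

Round 0: 0001✓ 0011✓ 0111✓ 1001✓ 1010✓ 1011✓ 1101✓ 1110✓ 1111✓
Round 1: -001✓ -011✓ -111✓ 0-11✓ 00-1✓ 1-01✓ 1-10✓ 1-11✓ 10-1✓ 101-✓ 11-1✓ 111-✓
Round 2: --11 -0-1 1--1 1-1-
PIs = {--11, -0-1, 1--1, 1-1-}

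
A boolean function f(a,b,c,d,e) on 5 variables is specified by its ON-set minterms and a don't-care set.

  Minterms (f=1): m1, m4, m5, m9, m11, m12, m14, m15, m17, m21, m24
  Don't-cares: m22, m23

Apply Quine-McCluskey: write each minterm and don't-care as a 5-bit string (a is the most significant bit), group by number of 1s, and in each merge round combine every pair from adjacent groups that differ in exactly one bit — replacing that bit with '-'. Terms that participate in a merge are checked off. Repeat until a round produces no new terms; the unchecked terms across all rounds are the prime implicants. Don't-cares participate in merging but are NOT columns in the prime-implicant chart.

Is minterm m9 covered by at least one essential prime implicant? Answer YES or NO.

NO

Round 0: 00001✓ 00100✓ 00101✓ 01001✓ 01011✓ 01100✓ 01110✓ 01111✓ 10001✓ 10101✓ 10110✓ 10111✓ 11000
Round 1: -0001✓ -0101✓ 0-001 0-100 00-01✓ 0010- 01-11 010-1 011-0 0111- 10-01✓ 101-1 1011-
Round 2: -0-01
PIs = {-0-01, 0-001, 0-100, 0010-, 01-11, 010-1, 011-0, 0111-, 101-1, 1011-, 11000}
Coverage chart:
  m1: -0-01,0-001
  m4: 0-100,0010-
  m5: -0-01,0010-
  m9: 0-001,010-1
  m11: 01-11,010-1
  m12: 0-100,011-0
  m14: 011-0,0111-
  m15: 01-11,0111-
  m17: -0-01 ←essential
  m21: -0-01,101-1
  m24: 11000 ←essential
Essential: -0-01, 11000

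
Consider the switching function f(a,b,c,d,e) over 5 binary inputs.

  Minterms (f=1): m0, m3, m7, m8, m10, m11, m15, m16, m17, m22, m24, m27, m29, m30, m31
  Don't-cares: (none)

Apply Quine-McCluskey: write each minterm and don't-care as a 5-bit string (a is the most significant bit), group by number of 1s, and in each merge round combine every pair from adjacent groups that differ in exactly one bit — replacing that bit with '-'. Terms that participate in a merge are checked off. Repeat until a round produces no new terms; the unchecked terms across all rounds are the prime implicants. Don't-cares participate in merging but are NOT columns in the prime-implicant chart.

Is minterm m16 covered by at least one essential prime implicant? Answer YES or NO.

Round 0: 00000✓ 00011✓ 00111✓ 01000✓ 01010✓ 01011✓ 01111✓ 10000✓ 10001✓ 10110✓ 11000✓ 11011✓ 11101✓ 11110✓ 11111✓
Round 1: -0000✓ -1000✓ -1011✓ -1111✓ 0-000✓ 0-011✓ 0-111✓ 00-11✓ 01-11✓ 010-0 0101- 1-000✓ 1-110 1000- 11-11✓ 111-1 1111-
Round 2: --000 -1-11 0--11
PIs = {--000, -1-11, 0--11, 010-0, 0101-, 1-110, 1000-, 111-1, 1111-}
Coverage chart:
  m0: --000 ←essential
  m3: 0--11 ←essential
  m7: 0--11 ←essential
  m8: --000,010-0
  m10: 010-0,0101-
  m11: -1-11,0--11,0101-
  m15: -1-11,0--11
  m16: --000,1000-
  m17: 1000- ←essential
  m22: 1-110 ←essential
  m24: --000 ←essential
  m27: -1-11 ←essential
  m29: 111-1 ←essential
  m30: 1-110,1111-
  m31: -1-11,111-1,1111-
Essential: --000, -1-11, 0--11, 1-110, 1000-, 111-1

YES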